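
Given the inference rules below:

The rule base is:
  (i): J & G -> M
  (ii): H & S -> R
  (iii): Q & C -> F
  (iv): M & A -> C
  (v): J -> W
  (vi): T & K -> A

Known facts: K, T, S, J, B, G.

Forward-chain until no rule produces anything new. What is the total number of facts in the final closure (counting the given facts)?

Round 1: (i) [J & G -> M]; (v) [J -> W]; (vi) [T & K -> A]. New: M, W, A.
Round 2: (iv) [M & A -> C]. New: C.
Closure: {A, B, C, G, J, K, M, S, T, W} — 10 facts.

10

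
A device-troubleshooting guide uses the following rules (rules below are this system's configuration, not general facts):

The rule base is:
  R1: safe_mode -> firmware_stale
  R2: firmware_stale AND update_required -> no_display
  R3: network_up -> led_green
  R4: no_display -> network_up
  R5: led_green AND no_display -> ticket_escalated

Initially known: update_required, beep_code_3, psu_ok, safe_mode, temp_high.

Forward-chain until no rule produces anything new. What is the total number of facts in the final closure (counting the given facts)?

10

Round 1: R1 [safe_mode -> firmware_stale]. Adds firmware_stale.
Round 2: R2 [firmware_stale AND update_required -> no_display]. Adds no_display.
Round 3: R4 [no_display -> network_up]. Adds network_up.
Round 4: R3 [network_up -> led_green]. Adds led_green.
Round 5: R5 [led_green AND no_display -> ticket_escalated]. Adds ticket_escalated.
Closure: {beep_code_3, firmware_stale, led_green, network_up, no_display, psu_ok, safe_mode, temp_high, ticket_escalated, update_required} — 10 facts.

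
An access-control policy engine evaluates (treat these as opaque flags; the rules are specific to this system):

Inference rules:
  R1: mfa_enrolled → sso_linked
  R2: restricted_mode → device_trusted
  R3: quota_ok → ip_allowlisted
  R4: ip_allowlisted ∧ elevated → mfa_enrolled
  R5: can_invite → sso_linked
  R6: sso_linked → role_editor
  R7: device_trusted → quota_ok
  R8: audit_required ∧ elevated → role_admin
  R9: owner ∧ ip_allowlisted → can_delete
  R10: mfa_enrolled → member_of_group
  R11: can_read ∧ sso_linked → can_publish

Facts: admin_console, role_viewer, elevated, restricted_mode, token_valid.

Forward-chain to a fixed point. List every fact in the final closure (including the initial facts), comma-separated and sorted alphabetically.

Round 1: R2 [restricted_mode → device_trusted]. New: device_trusted.
Round 2: R7 [device_trusted → quota_ok]. New: quota_ok.
Round 3: R3 [quota_ok → ip_allowlisted]. New: ip_allowlisted.
Round 4: R4 [ip_allowlisted ∧ elevated → mfa_enrolled]. New: mfa_enrolled.
Round 5: R1 [mfa_enrolled → sso_linked]; R10 [mfa_enrolled → member_of_group]. New: sso_linked, member_of_group.
Round 6: R6 [sso_linked → role_editor]. New: role_editor.

admin_console, device_trusted, elevated, ip_allowlisted, member_of_group, mfa_enrolled, quota_ok, restricted_mode, role_editor, role_viewer, sso_linked, token_valid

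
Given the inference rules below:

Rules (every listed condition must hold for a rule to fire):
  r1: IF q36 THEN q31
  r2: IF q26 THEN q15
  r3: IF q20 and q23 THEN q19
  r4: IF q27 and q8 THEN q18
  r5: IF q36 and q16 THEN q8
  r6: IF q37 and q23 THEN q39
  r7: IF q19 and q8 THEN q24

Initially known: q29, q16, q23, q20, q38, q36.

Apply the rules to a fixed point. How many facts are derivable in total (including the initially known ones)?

Round 1 — r1, r3, r5, derive q31, q19, q8.
Round 2 — r7, derive q24.
Closure: {q16, q19, q20, q23, q24, q29, q31, q36, q38, q8} — 10 facts.

10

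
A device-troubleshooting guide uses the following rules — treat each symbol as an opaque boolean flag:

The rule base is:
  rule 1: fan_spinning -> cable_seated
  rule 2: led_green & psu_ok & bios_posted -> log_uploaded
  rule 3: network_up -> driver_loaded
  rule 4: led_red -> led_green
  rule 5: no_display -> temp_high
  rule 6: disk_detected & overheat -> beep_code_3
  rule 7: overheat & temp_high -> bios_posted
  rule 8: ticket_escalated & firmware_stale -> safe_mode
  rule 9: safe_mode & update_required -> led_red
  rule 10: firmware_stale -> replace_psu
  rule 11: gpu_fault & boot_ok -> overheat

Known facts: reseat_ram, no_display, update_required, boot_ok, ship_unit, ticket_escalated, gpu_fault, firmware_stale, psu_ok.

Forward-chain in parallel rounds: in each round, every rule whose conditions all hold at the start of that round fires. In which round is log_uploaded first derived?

Round 1: rule 5 [no_display -> temp_high]; rule 8 [ticket_escalated & firmware_stale -> safe_mode]; rule 10 [firmware_stale -> replace_psu]; rule 11 [gpu_fault & boot_ok -> overheat]. New: temp_high, safe_mode, replace_psu, overheat.
Round 2: rule 7 [overheat & temp_high -> bios_posted]; rule 9 [safe_mode & update_required -> led_red]. New: bios_posted, led_red.
Round 3: rule 4 [led_red -> led_green]. New: led_green.
Round 4: rule 2 [led_green & psu_ok & bios_posted -> log_uploaded]. New: log_uploaded.
log_uploaded first appears in round 4.

4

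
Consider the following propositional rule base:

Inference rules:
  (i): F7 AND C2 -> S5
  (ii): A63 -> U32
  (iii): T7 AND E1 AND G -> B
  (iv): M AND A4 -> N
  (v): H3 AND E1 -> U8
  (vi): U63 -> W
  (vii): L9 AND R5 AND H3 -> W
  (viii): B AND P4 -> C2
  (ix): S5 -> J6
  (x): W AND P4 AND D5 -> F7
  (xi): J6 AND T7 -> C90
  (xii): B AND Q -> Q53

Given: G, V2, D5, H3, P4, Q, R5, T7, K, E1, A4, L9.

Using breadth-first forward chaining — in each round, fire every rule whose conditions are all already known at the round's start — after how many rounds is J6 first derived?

4

Round 1: (iii) [T7 AND E1 AND G -> B]; (v) [H3 AND E1 -> U8]; (vii) [L9 AND R5 AND H3 -> W]. New: B, U8, W.
Round 2: (viii) [B AND P4 -> C2]; (x) [W AND P4 AND D5 -> F7]; (xii) [B AND Q -> Q53]. New: C2, F7, Q53.
Round 3: (i) [F7 AND C2 -> S5]. New: S5.
Round 4: (ix) [S5 -> J6]. New: J6.
J6 first appears in round 4.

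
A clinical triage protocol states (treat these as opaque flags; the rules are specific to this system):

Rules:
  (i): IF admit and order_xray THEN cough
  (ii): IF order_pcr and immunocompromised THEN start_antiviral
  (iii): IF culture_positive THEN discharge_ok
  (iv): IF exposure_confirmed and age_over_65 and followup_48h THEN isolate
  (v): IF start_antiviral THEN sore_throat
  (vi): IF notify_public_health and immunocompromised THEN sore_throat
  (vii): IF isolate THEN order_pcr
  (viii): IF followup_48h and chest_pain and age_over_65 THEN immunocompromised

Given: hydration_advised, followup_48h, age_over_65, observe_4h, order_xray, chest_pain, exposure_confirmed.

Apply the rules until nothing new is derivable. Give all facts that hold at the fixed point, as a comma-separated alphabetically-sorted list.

Round 1 — (iv), (viii), derive isolate, immunocompromised.
Round 2 — (vii), derive order_pcr.
Round 3 — (ii), derive start_antiviral.
Round 4 — (v), derive sore_throat.

age_over_65, chest_pain, exposure_confirmed, followup_48h, hydration_advised, immunocompromised, isolate, observe_4h, order_pcr, order_xray, sore_throat, start_antiviral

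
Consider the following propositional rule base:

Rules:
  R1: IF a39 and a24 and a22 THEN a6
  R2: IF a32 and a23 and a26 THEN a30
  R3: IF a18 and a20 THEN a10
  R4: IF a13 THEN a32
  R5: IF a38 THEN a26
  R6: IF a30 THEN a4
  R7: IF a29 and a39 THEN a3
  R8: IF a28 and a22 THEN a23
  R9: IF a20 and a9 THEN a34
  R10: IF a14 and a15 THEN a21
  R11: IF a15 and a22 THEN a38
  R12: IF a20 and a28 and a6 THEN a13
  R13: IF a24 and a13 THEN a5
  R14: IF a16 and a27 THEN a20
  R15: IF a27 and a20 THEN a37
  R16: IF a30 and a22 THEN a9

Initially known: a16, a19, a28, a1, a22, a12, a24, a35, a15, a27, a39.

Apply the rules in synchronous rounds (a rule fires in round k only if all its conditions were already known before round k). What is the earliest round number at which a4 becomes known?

5

[1] R1 [IF a39 and a24 and a22 THEN a6]; R8 [IF a28 and a22 THEN a23]; R11 [IF a15 and a22 THEN a38]; R14 [IF a16 and a27 THEN a20]. ⇒ new: a6, a23, a38, a20.
[2] R5 [IF a38 THEN a26]; R12 [IF a20 and a28 and a6 THEN a13]; R15 [IF a27 and a20 THEN a37]. ⇒ new: a26, a13, a37.
[3] R4 [IF a13 THEN a32]; R13 [IF a24 and a13 THEN a5]. ⇒ new: a32, a5.
[4] R2 [IF a32 and a23 and a26 THEN a30]. ⇒ new: a30.
[5] R6 [IF a30 THEN a4]; R16 [IF a30 and a22 THEN a9]. ⇒ new: a4, a9.
a4 first appears in round 5.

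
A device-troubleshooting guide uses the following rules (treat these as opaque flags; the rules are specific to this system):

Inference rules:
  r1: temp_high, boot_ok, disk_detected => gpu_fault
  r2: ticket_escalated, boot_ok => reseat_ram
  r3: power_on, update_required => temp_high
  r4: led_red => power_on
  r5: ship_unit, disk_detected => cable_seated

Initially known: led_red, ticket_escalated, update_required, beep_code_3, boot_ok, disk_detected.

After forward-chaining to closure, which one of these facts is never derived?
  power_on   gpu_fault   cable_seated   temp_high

Round 1: r2 [ticket_escalated, boot_ok => reseat_ram]; r4 [led_red => power_on]. Adds reseat_ram, power_on.
Round 2: r3 [power_on, update_required => temp_high]. Adds temp_high.
Round 3: r1 [temp_high, boot_ok, disk_detected => gpu_fault]. Adds gpu_fault.
Derived: temp_high (round 2), gpu_fault (round 3), power_on (round 1). cable_seated never appears in any round.

cable_seated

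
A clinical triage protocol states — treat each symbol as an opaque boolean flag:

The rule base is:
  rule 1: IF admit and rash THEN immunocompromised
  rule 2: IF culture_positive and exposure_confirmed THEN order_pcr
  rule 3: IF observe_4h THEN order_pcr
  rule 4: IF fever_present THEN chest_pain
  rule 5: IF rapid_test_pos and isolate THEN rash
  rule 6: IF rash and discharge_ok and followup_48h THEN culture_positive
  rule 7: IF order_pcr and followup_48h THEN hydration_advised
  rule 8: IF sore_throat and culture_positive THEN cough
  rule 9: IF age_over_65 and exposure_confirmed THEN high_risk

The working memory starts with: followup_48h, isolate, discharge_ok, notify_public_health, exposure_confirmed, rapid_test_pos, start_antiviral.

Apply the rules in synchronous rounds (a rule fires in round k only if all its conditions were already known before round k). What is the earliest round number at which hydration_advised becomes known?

Round 1: rule 5 [IF rapid_test_pos and isolate THEN rash]. Adds rash.
Round 2: rule 6 [IF rash and discharge_ok and followup_48h THEN culture_positive]. Adds culture_positive.
Round 3: rule 2 [IF culture_positive and exposure_confirmed THEN order_pcr]. Adds order_pcr.
Round 4: rule 7 [IF order_pcr and followup_48h THEN hydration_advised]. Adds hydration_advised.
hydration_advised first appears in round 4.

4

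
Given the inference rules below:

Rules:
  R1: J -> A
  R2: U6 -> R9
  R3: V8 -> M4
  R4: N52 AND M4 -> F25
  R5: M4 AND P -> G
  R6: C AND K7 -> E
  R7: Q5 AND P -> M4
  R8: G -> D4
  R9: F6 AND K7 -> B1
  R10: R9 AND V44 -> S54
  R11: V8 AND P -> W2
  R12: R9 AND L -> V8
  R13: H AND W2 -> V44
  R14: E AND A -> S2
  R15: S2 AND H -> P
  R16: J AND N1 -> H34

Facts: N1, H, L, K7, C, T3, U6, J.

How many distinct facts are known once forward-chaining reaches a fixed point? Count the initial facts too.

Round 1 — R1, R2, R6, R16, derive A, R9, E, H34.
Round 2 — R12, R14, derive V8, S2.
Round 3 — R3, R15, derive M4, P.
Round 4 — R5, R11, derive G, W2.
Round 5 — R8, R13, derive D4, V44.
Round 6 — R10, derive S54.
Closure: {A, C, D4, E, G, H, H34, J, K7, L, M4, N1, P, R9, S2, S54, T3, U6, V44, V8, W2} — 21 facts.

21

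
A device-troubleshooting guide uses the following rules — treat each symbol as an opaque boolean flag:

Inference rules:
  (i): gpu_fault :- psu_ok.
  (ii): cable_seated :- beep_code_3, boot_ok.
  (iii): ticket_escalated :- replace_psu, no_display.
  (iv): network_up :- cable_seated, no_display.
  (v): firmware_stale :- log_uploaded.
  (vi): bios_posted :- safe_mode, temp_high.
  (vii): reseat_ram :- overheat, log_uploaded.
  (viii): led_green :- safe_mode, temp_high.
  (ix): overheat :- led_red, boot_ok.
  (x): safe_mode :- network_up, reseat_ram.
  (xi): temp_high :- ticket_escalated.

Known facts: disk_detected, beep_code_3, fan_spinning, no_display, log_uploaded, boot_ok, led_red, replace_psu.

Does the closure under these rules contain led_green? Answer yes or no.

Round 1: (ii) [cable_seated :- beep_code_3, boot_ok.]; (iii) [ticket_escalated :- replace_psu, no_display.]; (v) [firmware_stale :- log_uploaded.]; (ix) [overheat :- led_red, boot_ok.]. New: cable_seated, ticket_escalated, firmware_stale, overheat.
Round 2: (iv) [network_up :- cable_seated, no_display.]; (vii) [reseat_ram :- overheat, log_uploaded.]; (xi) [temp_high :- ticket_escalated.]. New: network_up, reseat_ram, temp_high.
Round 3: (x) [safe_mode :- network_up, reseat_ram.]. New: safe_mode.
Round 4: (vi) [bios_posted :- safe_mode, temp_high.]; (viii) [led_green :- safe_mode, temp_high.]. New: bios_posted, led_green.
led_green appears in round 4, so it is derivable.

yes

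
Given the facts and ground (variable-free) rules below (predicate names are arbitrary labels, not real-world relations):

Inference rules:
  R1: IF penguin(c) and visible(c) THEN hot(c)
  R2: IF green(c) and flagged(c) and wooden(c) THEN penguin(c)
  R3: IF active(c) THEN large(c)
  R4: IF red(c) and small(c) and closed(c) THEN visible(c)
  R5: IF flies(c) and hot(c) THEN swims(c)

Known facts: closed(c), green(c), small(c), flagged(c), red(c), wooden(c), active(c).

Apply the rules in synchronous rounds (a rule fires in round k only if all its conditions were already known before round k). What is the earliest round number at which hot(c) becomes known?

2

Round 1 — R2, R3, R4, derive penguin(c), large(c), visible(c).
Round 2 — R1, derive hot(c).
hot(c) first appears in round 2.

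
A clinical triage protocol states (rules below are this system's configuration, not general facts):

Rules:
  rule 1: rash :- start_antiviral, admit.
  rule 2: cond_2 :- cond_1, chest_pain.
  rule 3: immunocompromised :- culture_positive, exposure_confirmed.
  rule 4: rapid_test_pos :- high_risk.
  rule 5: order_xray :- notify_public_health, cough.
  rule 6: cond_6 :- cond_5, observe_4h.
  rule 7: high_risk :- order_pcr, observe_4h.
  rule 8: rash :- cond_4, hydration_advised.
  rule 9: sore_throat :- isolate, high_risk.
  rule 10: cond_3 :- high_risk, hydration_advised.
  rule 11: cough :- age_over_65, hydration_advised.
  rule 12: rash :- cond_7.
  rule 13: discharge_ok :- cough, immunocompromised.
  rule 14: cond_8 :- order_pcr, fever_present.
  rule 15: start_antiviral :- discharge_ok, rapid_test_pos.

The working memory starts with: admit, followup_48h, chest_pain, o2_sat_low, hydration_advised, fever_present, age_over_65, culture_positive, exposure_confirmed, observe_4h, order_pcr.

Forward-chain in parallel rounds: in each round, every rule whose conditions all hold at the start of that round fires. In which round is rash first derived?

Round 1 — rule 3, rule 7, rule 11, rule 14, derive immunocompromised, high_risk, cough, cond_8.
Round 2 — rule 4, rule 10, rule 13, derive rapid_test_pos, cond_3, discharge_ok.
Round 3 — rule 15, derive start_antiviral.
Round 4 — rule 1, derive rash.
rash first appears in round 4.

4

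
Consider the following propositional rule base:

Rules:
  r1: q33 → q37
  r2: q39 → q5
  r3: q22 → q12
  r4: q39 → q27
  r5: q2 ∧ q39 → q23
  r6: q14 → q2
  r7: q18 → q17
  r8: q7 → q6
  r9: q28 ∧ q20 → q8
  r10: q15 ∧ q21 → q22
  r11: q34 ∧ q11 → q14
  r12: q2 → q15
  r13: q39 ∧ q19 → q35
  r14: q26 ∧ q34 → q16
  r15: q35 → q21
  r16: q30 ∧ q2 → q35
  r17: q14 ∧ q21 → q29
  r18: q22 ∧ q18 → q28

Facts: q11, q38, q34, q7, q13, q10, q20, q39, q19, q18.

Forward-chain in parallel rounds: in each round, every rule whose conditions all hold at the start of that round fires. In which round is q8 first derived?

Round 1 — r2, r4, r7, r8, r11, r13, derive q5, q27, q17, q6, q14, q35.
Round 2 — r6, r15, derive q2, q21.
Round 3 — r5, r12, r17, derive q23, q15, q29.
Round 4 — r10, derive q22.
Round 5 — r3, r18, derive q12, q28.
Round 6 — r9, derive q8.
q8 first appears in round 6.

6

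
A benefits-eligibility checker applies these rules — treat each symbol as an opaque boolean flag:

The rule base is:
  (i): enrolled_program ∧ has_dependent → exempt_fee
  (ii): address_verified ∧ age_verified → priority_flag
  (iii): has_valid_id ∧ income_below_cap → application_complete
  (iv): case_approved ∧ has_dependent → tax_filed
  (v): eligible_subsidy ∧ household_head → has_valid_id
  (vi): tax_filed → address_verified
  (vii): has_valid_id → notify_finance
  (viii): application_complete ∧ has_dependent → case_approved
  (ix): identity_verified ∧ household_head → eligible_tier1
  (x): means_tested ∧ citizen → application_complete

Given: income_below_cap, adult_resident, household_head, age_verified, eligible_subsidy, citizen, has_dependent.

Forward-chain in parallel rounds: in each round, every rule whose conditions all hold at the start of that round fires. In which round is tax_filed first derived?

4

Round 1 — (v), derive has_valid_id.
Round 2 — (iii), (vii), derive application_complete, notify_finance.
Round 3 — (viii), derive case_approved.
Round 4 — (iv), derive tax_filed.
tax_filed first appears in round 4.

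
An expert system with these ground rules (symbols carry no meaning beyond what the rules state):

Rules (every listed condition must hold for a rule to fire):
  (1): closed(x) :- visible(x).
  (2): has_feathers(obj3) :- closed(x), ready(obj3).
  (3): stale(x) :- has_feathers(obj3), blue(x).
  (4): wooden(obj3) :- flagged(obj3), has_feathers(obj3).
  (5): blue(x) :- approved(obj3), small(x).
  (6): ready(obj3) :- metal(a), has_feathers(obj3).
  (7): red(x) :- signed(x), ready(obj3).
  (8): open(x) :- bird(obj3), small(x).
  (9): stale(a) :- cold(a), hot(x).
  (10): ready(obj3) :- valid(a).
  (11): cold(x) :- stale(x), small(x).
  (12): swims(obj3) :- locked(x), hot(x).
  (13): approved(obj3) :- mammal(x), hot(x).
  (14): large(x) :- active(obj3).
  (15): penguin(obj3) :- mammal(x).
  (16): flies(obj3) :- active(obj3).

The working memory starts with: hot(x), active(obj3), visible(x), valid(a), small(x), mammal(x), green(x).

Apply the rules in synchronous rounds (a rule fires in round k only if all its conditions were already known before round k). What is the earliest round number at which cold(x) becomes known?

4

Round 1 — (1), (10), (13), (14), (15), (16), derive closed(x), ready(obj3), approved(obj3), large(x), penguin(obj3), flies(obj3).
Round 2 — (2), (5), derive has_feathers(obj3), blue(x).
Round 3 — (3), derive stale(x).
Round 4 — (11), derive cold(x).
cold(x) first appears in round 4.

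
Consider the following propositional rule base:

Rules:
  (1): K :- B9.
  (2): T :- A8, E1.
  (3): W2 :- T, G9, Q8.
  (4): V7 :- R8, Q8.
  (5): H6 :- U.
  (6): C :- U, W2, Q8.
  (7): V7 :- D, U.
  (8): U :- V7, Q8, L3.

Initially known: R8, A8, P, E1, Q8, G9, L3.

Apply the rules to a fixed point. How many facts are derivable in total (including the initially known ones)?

13

Round 1: (2) [T :- A8, E1.]; (4) [V7 :- R8, Q8.]. New: T, V7.
Round 2: (3) [W2 :- T, G9, Q8.]; (8) [U :- V7, Q8, L3.]. New: W2, U.
Round 3: (5) [H6 :- U.]; (6) [C :- U, W2, Q8.]. New: H6, C.
Closure: {A8, C, E1, G9, H6, L3, P, Q8, R8, T, U, V7, W2} — 13 facts.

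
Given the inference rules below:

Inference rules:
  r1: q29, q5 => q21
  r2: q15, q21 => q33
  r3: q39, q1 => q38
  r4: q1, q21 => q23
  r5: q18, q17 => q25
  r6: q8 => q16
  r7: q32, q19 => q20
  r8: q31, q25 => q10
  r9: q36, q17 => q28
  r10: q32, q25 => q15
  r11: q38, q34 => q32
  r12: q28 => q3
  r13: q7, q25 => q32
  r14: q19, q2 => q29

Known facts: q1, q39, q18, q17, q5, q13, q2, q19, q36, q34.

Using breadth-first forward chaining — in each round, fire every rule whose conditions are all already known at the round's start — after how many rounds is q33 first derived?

4

[1] r3 [q39, q1 => q38]; r5 [q18, q17 => q25]; r9 [q36, q17 => q28]; r14 [q19, q2 => q29]. ⇒ new: q38, q25, q28, q29.
[2] r1 [q29, q5 => q21]; r11 [q38, q34 => q32]; r12 [q28 => q3]. ⇒ new: q21, q32, q3.
[3] r4 [q1, q21 => q23]; r7 [q32, q19 => q20]; r10 [q32, q25 => q15]. ⇒ new: q23, q20, q15.
[4] r2 [q15, q21 => q33]. ⇒ new: q33.
q33 first appears in round 4.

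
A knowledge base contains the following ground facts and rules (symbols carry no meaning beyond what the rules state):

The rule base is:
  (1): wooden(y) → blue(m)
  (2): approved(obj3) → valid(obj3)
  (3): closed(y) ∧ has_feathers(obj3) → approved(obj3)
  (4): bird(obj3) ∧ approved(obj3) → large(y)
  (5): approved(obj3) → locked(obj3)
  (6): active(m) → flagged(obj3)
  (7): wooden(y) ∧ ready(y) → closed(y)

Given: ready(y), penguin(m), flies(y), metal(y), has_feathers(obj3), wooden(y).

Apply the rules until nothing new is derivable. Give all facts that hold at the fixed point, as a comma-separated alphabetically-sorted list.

approved(obj3), blue(m), closed(y), flies(y), has_feathers(obj3), locked(obj3), metal(y), penguin(m), ready(y), valid(obj3), wooden(y)

Round 1 — (1), (7), derive blue(m), closed(y).
Round 2 — (3), derive approved(obj3).
Round 3 — (2), (5), derive valid(obj3), locked(obj3).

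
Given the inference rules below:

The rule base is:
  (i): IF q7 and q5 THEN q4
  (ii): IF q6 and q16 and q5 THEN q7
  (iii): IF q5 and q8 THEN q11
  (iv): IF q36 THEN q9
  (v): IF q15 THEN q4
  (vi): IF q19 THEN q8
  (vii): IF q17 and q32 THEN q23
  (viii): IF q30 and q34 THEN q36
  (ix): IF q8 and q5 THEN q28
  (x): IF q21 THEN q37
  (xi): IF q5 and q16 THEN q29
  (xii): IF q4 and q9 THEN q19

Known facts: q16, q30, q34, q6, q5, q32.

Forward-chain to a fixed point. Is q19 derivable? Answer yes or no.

yes

Round 1 fires (ii), (viii), (xi), giving q7, q36, q29.
Round 2 fires (i), (iv), giving q4, q9.
Round 3 fires (xii), giving q19.
Round 4 fires (vi), giving q8.
Round 5 fires (iii), (ix), giving q11, q28.
q19 appears in round 3, so it is derivable.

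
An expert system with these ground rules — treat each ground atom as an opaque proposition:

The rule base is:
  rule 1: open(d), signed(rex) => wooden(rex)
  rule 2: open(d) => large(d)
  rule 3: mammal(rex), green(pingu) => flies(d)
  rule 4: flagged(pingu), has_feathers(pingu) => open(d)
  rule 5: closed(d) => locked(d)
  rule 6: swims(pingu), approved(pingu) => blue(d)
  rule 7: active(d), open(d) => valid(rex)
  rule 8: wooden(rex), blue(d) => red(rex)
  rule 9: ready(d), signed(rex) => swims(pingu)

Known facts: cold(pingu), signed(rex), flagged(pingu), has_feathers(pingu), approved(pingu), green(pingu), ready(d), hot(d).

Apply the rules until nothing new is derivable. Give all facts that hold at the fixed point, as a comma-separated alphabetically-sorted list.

Round 1: rule 4 [flagged(pingu), has_feathers(pingu) => open(d)]; rule 9 [ready(d), signed(rex) => swims(pingu)]. Adds open(d), swims(pingu).
Round 2: rule 1 [open(d), signed(rex) => wooden(rex)]; rule 2 [open(d) => large(d)]; rule 6 [swims(pingu), approved(pingu) => blue(d)]. Adds wooden(rex), large(d), blue(d).
Round 3: rule 8 [wooden(rex), blue(d) => red(rex)]. Adds red(rex).

approved(pingu), blue(d), cold(pingu), flagged(pingu), green(pingu), has_feathers(pingu), hot(d), large(d), open(d), ready(d), red(rex), signed(rex), swims(pingu), wooden(rex)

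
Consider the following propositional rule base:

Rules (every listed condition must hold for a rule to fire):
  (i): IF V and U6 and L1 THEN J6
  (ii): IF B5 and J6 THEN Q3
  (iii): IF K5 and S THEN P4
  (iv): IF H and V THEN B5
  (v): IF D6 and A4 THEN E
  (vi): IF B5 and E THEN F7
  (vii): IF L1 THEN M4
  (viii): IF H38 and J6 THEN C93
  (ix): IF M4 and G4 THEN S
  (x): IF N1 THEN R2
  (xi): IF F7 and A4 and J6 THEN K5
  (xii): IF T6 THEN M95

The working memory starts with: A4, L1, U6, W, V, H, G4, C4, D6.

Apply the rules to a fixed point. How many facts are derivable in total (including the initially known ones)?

18

Round 1 — (i), (iv), (v), (vii), derive J6, B5, E, M4.
Round 2 — (ii), (vi), (ix), derive Q3, F7, S.
Round 3 — (xi), derive K5.
Round 4 — (iii), derive P4.
Closure: {A4, B5, C4, D6, E, F7, G4, H, J6, K5, L1, M4, P4, Q3, S, U6, V, W} — 18 facts.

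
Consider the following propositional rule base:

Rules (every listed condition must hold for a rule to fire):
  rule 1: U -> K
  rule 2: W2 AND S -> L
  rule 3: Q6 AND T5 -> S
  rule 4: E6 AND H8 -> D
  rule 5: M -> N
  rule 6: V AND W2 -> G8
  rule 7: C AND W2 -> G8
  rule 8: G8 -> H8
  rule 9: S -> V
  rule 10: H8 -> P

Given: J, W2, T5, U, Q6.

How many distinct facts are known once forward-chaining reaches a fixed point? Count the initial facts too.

12

Round 1 — rule 1, rule 3, derive K, S.
Round 2 — rule 2, rule 9, derive L, V.
Round 3 — rule 6, derive G8.
Round 4 — rule 8, derive H8.
Round 5 — rule 10, derive P.
Closure: {G8, H8, J, K, L, P, Q6, S, T5, U, V, W2} — 12 facts.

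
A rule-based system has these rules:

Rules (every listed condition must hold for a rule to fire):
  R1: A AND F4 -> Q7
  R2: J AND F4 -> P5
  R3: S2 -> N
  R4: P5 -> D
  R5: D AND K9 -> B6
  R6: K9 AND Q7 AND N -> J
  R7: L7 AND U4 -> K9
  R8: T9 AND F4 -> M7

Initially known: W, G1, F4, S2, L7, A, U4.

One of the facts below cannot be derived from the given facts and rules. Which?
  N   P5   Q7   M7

Round 1 fires R1, R3, R7, giving Q7, N, K9.
Round 2 fires R6, giving J.
Round 3 fires R2, giving P5.
Round 4 fires R4, giving D.
Round 5 fires R5, giving B6.
Derived: P5 (round 3), N (round 1), Q7 (round 1). M7 never appears in any round.

M7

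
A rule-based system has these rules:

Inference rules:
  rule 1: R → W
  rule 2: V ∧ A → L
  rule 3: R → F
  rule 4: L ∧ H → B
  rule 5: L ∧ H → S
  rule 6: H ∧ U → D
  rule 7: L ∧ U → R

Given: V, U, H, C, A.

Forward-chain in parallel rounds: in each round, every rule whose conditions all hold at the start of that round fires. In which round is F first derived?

Round 1 — rule 2, rule 6, derive L, D.
Round 2 — rule 4, rule 5, rule 7, derive B, S, R.
Round 3 — rule 1, rule 3, derive W, F.
F first appears in round 3.

3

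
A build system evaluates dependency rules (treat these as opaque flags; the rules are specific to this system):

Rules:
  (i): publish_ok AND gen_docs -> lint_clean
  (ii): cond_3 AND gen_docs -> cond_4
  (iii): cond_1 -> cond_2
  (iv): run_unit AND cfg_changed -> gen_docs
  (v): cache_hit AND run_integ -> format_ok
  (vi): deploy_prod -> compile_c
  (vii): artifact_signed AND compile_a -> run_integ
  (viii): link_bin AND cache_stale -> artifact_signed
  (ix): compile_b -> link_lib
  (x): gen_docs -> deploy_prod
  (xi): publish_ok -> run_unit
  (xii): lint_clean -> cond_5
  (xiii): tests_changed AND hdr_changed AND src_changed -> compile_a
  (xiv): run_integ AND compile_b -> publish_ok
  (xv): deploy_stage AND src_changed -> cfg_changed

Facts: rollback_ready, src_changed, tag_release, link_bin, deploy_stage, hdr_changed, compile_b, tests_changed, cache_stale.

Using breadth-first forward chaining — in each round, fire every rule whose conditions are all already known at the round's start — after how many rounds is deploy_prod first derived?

6

Round 1: (viii) [link_bin AND cache_stale -> artifact_signed]; (ix) [compile_b -> link_lib]; (xiii) [tests_changed AND hdr_changed AND src_changed -> compile_a]; (xv) [deploy_stage AND src_changed -> cfg_changed]. Adds artifact_signed, link_lib, compile_a, cfg_changed.
Round 2: (vii) [artifact_signed AND compile_a -> run_integ]. Adds run_integ.
Round 3: (xiv) [run_integ AND compile_b -> publish_ok]. Adds publish_ok.
Round 4: (xi) [publish_ok -> run_unit]. Adds run_unit.
Round 5: (iv) [run_unit AND cfg_changed -> gen_docs]. Adds gen_docs.
Round 6: (i) [publish_ok AND gen_docs -> lint_clean]; (x) [gen_docs -> deploy_prod]. Adds lint_clean, deploy_prod.
deploy_prod first appears in round 6.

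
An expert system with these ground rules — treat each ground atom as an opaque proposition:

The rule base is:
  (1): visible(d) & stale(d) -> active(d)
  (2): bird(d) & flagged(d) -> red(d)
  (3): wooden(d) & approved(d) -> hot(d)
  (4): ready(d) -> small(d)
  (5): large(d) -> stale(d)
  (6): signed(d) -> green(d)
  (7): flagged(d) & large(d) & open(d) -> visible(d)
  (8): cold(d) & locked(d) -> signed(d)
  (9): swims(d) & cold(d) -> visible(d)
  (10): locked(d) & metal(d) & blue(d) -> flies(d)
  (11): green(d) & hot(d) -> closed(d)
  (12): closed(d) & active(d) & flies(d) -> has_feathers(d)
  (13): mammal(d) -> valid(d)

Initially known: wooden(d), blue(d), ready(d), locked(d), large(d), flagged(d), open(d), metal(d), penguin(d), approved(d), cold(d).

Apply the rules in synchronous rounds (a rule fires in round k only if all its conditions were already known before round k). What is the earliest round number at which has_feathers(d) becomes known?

Round 1: (3) [wooden(d) & approved(d) -> hot(d)]; (4) [ready(d) -> small(d)]; (5) [large(d) -> stale(d)]; (7) [flagged(d) & large(d) & open(d) -> visible(d)]; (8) [cold(d) & locked(d) -> signed(d)]; (10) [locked(d) & metal(d) & blue(d) -> flies(d)]. New: hot(d), small(d), stale(d), visible(d), signed(d), flies(d).
Round 2: (1) [visible(d) & stale(d) -> active(d)]; (6) [signed(d) -> green(d)]. New: active(d), green(d).
Round 3: (11) [green(d) & hot(d) -> closed(d)]. New: closed(d).
Round 4: (12) [closed(d) & active(d) & flies(d) -> has_feathers(d)]. New: has_feathers(d).
has_feathers(d) first appears in round 4.

4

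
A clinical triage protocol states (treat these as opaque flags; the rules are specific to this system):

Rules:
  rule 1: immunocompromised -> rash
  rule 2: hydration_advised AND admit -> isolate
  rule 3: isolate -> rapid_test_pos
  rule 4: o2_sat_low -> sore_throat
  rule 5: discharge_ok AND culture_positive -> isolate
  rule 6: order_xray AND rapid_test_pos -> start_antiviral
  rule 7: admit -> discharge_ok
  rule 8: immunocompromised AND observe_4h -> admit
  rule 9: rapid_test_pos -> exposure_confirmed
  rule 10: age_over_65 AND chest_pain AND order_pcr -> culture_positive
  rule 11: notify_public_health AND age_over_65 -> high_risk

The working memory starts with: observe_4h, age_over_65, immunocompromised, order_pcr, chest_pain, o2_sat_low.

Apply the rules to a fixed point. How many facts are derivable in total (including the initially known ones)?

14

[1] rule 1 [immunocompromised -> rash]; rule 4 [o2_sat_low -> sore_throat]; rule 8 [immunocompromised AND observe_4h -> admit]; rule 10 [age_over_65 AND chest_pain AND order_pcr -> culture_positive]. ⇒ new: rash, sore_throat, admit, culture_positive.
[2] rule 7 [admit -> discharge_ok]. ⇒ new: discharge_ok.
[3] rule 5 [discharge_ok AND culture_positive -> isolate]. ⇒ new: isolate.
[4] rule 3 [isolate -> rapid_test_pos]. ⇒ new: rapid_test_pos.
[5] rule 9 [rapid_test_pos -> exposure_confirmed]. ⇒ new: exposure_confirmed.
Closure: {admit, age_over_65, chest_pain, culture_positive, discharge_ok, exposure_confirmed, immunocompromised, isolate, o2_sat_low, observe_4h, order_pcr, rapid_test_pos, rash, sore_throat} — 14 facts.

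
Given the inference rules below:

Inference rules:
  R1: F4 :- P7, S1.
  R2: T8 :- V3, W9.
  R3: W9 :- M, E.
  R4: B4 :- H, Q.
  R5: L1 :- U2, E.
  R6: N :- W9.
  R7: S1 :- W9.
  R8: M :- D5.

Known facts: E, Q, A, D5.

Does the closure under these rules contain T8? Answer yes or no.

no

Round 1 — R8, derive M.
Round 2 — R3, derive W9.
Round 3 — R6, R7, derive N, S1.
Fixed point reached. T8 is concluded only by R2; R2 needs V3 (never derived).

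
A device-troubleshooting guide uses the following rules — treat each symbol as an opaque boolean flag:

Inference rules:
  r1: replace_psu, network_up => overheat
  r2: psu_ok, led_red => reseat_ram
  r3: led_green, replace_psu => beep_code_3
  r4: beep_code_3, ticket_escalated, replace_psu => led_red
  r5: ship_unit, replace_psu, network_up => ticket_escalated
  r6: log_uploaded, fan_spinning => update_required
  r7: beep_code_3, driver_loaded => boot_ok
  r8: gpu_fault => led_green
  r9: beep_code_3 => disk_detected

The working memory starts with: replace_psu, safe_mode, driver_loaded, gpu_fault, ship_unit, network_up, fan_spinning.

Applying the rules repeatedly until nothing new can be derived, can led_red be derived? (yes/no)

Round 1 — r1, r5, r8, derive overheat, ticket_escalated, led_green.
Round 2 — r3, derive beep_code_3.
Round 3 — r4, r7, r9, derive led_red, boot_ok, disk_detected.
led_red appears in round 3, so it is derivable.

yes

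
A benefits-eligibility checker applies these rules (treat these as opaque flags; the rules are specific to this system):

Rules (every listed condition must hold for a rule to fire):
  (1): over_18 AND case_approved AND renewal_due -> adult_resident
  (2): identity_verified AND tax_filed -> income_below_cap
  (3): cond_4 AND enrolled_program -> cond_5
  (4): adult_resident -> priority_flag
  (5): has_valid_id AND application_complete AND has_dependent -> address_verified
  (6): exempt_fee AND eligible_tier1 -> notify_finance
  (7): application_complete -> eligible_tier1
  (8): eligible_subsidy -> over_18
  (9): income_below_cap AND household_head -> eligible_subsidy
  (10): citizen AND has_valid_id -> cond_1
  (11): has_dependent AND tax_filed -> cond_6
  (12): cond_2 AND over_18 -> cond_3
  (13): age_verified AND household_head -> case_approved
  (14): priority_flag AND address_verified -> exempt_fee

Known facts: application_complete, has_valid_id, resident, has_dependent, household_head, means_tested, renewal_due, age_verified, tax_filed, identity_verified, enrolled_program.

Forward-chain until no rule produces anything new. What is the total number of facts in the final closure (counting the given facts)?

Round 1 fires (2), (5), (7), (11), (13), giving income_below_cap, address_verified, eligible_tier1, cond_6, case_approved.
Round 2 fires (9), giving eligible_subsidy.
Round 3 fires (8), giving over_18.
Round 4 fires (1), giving adult_resident.
Round 5 fires (4), giving priority_flag.
Round 6 fires (14), giving exempt_fee.
Round 7 fires (6), giving notify_finance.
Closure: {address_verified, adult_resident, age_verified, application_complete, case_approved, cond_6, eligible_subsidy, eligible_tier1, enrolled_program, exempt_fee, has_dependent, has_valid_id, household_head, identity_verified, income_below_cap, means_tested, notify_finance, over_18, priority_flag, renewal_due, resident, tax_filed} — 22 facts.

22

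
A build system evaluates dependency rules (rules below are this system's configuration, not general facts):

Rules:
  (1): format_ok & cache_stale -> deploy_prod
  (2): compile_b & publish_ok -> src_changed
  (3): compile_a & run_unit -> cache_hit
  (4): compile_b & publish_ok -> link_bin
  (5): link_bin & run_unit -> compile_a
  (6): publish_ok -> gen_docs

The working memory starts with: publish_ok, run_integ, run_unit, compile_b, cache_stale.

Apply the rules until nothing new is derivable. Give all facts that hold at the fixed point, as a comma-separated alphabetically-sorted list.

cache_hit, cache_stale, compile_a, compile_b, gen_docs, link_bin, publish_ok, run_integ, run_unit, src_changed

Round 1 fires (2), (4), (6), giving src_changed, link_bin, gen_docs.
Round 2 fires (5), giving compile_a.
Round 3 fires (3), giving cache_hit.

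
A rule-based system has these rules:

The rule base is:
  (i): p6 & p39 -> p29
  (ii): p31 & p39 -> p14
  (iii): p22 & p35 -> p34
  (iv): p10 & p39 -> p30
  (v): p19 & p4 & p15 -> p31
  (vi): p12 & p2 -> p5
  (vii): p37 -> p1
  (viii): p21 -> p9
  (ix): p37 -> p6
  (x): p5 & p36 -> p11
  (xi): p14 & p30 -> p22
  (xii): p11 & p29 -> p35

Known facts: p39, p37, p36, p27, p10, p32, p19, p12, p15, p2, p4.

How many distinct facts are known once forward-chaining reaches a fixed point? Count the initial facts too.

Round 1: (iv) [p10 & p39 -> p30]; (v) [p19 & p4 & p15 -> p31]; (vi) [p12 & p2 -> p5]; (vii) [p37 -> p1]; (ix) [p37 -> p6]. New: p30, p31, p5, p1, p6.
Round 2: (i) [p6 & p39 -> p29]; (ii) [p31 & p39 -> p14]; (x) [p5 & p36 -> p11]. New: p29, p14, p11.
Round 3: (xi) [p14 & p30 -> p22]; (xii) [p11 & p29 -> p35]. New: p22, p35.
Round 4: (iii) [p22 & p35 -> p34]. New: p34.
Closure: {p1, p10, p11, p12, p14, p15, p19, p2, p22, p27, p29, p30, p31, p32, p34, p35, p36, p37, p39, p4, p5, p6} — 22 facts.

22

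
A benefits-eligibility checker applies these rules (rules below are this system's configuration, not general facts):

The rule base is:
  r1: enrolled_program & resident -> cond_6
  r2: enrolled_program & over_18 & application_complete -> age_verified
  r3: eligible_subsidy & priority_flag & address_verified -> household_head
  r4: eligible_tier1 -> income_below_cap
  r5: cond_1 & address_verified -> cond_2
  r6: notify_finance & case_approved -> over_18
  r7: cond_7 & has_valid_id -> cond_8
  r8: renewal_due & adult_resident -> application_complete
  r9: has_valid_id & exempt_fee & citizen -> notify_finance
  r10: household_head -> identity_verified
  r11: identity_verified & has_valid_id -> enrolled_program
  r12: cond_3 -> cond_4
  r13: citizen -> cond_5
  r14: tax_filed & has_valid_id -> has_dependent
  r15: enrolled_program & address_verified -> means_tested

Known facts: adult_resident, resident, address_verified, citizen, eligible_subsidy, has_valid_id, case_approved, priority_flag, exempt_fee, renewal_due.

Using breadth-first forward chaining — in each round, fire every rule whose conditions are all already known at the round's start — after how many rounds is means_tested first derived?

[1] r3 [eligible_subsidy & priority_flag & address_verified -> household_head]; r8 [renewal_due & adult_resident -> application_complete]; r9 [has_valid_id & exempt_fee & citizen -> notify_finance]; r13 [citizen -> cond_5]. ⇒ new: household_head, application_complete, notify_finance, cond_5.
[2] r6 [notify_finance & case_approved -> over_18]; r10 [household_head -> identity_verified]. ⇒ new: over_18, identity_verified.
[3] r11 [identity_verified & has_valid_id -> enrolled_program]. ⇒ new: enrolled_program.
[4] r1 [enrolled_program & resident -> cond_6]; r2 [enrolled_program & over_18 & application_complete -> age_verified]; r15 [enrolled_program & address_verified -> means_tested]. ⇒ new: cond_6, age_verified, means_tested.
means_tested first appears in round 4.

4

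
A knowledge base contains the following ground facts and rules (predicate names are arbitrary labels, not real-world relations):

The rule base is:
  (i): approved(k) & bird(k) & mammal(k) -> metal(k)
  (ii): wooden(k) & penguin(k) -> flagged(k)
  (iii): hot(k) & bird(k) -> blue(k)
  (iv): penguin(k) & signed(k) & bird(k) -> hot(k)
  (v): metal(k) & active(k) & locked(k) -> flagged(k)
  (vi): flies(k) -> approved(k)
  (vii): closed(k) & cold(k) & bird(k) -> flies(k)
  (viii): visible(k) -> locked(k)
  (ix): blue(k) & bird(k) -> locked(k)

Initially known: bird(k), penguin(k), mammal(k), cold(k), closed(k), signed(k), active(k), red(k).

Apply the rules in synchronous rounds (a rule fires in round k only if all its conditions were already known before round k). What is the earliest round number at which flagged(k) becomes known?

Round 1 — (iv), (vii), derive hot(k), flies(k).
Round 2 — (iii), (vi), derive blue(k), approved(k).
Round 3 — (i), (ix), derive metal(k), locked(k).
Round 4 — (v), derive flagged(k).
flagged(k) first appears in round 4.

4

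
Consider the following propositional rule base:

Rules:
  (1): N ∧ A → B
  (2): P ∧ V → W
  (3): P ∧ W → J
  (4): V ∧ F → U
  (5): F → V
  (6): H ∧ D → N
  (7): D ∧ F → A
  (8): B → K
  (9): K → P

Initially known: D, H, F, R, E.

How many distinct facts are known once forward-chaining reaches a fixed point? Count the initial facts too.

Round 1 — (5), (6), (7), derive V, N, A.
Round 2 — (1), (4), derive B, U.
Round 3 — (8), derive K.
Round 4 — (9), derive P.
Round 5 — (2), derive W.
Round 6 — (3), derive J.
Closure: {A, B, D, E, F, H, J, K, N, P, R, U, V, W} — 14 facts.

14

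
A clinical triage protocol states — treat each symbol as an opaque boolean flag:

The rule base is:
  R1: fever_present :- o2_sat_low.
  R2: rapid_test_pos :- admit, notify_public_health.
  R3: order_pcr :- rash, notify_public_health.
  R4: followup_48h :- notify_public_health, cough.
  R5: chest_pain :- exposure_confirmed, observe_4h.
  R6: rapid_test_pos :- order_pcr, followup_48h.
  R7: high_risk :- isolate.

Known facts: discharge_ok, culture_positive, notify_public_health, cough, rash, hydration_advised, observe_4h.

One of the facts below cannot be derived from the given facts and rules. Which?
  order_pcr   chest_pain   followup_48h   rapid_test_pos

chest_pain

Round 1: R3 [order_pcr :- rash, notify_public_health.]; R4 [followup_48h :- notify_public_health, cough.]. Adds order_pcr, followup_48h.
Round 2: R6 [rapid_test_pos :- order_pcr, followup_48h.]. Adds rapid_test_pos.
Derived: order_pcr (round 1), followup_48h (round 1), rapid_test_pos (round 2). chest_pain never appears in any round.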